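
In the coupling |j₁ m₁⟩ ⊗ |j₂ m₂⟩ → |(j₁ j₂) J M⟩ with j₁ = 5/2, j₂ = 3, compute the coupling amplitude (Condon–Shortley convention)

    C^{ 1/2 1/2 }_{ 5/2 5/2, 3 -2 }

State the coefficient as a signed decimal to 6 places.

+0.218218

√[2·5!0!1!/7! · 5!0!1!5!1!0!] = √(4800/7)
  +(−1)^0/∏(0,5,0,1,0,0)! = 1/120  (running 1/120)
⟨..|..⟩ = √(4800/7)·(1/120) = +0.218218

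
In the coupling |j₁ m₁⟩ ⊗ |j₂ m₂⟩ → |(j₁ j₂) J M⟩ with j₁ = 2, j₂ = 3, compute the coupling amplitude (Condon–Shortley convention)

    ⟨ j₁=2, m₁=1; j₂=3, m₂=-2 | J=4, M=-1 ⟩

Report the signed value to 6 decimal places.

+√(7/20) = +0.591608

√[9·1!3!5!/10! · 3!1!1!5!3!5!] = √(6480/7)
  +(−1)^0/∏(0,1,1,1,2,4)! = 1/48  (running 1/48)
  +(−1)^1/∏(1,0,0,0,3,5)! = -1/720  (running 7/360)
⟨..|..⟩ = √(6480/7)·(7/360) = +0.591608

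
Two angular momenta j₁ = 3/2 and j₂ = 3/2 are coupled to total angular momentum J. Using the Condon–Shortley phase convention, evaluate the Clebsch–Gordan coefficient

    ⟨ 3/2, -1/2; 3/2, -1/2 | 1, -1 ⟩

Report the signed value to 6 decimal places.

j₁+j₂−J=2  J+j₁−j₂=1  J−j₁+j₂=1  j₁+j₂+J+1=5
(j₁±m₁, j₂±m₂, J±M) = (1,2,1,2,0,2)
P² = 2/5
sum k=1..1:
  [1] −1/1 = -1
S = -1
C² = P²·S² = 2/5 ; C = -0.632456

−√(2/5) = -0.632456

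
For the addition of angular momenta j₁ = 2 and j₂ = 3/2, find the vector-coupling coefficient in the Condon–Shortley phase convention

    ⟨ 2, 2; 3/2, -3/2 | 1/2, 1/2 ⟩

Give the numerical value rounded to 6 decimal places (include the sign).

+0.632456  (= +√(2/5))

j₁+j₂−J=3  J+j₁−j₂=1  J−j₁+j₂=0  j₁+j₂+J+1=5
(j₁±m₁, j₂±m₂, J±M) = (4,0,0,3,1,0)
P² = 72/5
sum k=0..0:
  [0] +1/6 = 1/6
S = 1/6
C² = P²·S² = 2/5 ; C = +0.632456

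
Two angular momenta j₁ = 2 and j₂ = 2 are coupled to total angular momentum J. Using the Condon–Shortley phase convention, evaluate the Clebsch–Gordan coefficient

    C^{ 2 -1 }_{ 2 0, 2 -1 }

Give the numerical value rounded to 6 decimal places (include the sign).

−√(1/14) ≈ -0.267261

√[5·2!2!2!/7! · 2!2!1!3!1!3!] = √(8/7)
  +(−1)^0/∏(0,2,2,1,0,1)! = 1/4  (running 1/4)
  +(−1)^1/∏(1,1,1,0,1,2)! = -1/2  (running -1/4)
⟨..|..⟩ = √(8/7)·(-1/4) = -0.267261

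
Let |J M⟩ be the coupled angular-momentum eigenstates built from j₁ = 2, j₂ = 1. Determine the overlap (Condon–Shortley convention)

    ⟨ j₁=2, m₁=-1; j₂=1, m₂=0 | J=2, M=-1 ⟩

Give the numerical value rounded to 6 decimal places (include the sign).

−√(1/6) ≈ -0.408248

triangle: 1!·3!·1!/6! = 6/720
(j±m)!: 1!·3!·1!·1!·1!·3! = 36
prefactor² = (2J+1)·Δ·N² = 3/2
  k=0: +1/(0!·1!·3!·1!·0!·0!) = 1/6
  k=1: −1/(1!·0!·2!·0!·1!·1!) = -1/2
Σ = -1/3  ⇒  CG² = 3/2·(-1/3)² = 1/6
CG = −√(1/6) = -0.408248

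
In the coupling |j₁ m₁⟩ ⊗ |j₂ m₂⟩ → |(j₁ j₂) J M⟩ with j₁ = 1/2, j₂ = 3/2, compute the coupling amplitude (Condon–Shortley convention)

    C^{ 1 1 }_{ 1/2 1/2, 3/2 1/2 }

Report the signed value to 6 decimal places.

triangle: 1!*0!*2!/4! = 2/24
(j±m)!: 1!*0!*2!*1!*2!*0! = 4
prefactor² = (2J+1)*Δ*N² = 1
  k=0: +1/(0!*1!*0!*2!*0!*0!) = 1/2
Σ = 1/2  ⇒  CG² = 1*1/2² = 1/4
CG = +√(1/4) = +0.500000

+√(1/4) = +0.500000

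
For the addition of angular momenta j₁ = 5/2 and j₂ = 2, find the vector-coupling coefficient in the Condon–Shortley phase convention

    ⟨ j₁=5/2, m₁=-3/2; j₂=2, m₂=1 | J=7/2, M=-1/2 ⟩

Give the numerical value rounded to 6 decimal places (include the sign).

−√(121/315) ≈ -0.619780

√[8·1!4!3!/9! · 1!4!3!1!3!4!] = √(2304/35)
  +(−1)^0/∏(0,1,4,3,0,0)! = 1/144  (running 1/144)
  +(−1)^1/∏(1,0,3,2,1,1)! = -1/12  (running -11/144)
⟨..|..⟩ = √(2304/35)·(-11/144) = -0.619780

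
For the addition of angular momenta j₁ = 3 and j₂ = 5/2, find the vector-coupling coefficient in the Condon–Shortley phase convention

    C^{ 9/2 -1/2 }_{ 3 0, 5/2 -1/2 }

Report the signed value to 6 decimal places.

√[10·1!5!4!/11! · 3!3!2!3!4!5!] = √(69120/77)
  +(−1)^0/∏(0,1,3,2,2,2)! = 1/48  (running 1/48)
  +(−1)^1/∏(1,0,2,1,3,3)! = -1/72  (running 1/144)
⟨..|..⟩ = √(69120/77)·(1/144) = +0.208063

+√(10/231) ≈ +0.208063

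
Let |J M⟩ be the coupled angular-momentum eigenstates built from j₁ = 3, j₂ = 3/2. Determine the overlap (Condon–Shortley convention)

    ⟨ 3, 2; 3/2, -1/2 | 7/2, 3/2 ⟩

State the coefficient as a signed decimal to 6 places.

+0.654654  (= +√(3/7))

triangle: 1!×5!×2!/9! = 240/362880
(j±m)!: 5!×1!×1!×2!×5!×2! = 57600
prefactor² = (2J+1)×Δ×N² = 6400/21
  k=0: +1/(0!×1!×1!×1!×4!×1!) = 1/24
  k=1: −1/(1!×0!×0!×0!×5!×2!) = -1/240
Σ = 3/80  ⇒  CG² = 6400/21×3/80² = 3/7
CG = +√(3/7) = +0.654654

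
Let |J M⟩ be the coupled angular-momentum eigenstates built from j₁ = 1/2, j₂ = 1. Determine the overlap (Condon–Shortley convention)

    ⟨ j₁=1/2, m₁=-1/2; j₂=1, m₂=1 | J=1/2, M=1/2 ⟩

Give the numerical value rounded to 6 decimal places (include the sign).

triangle: 1!×0!×1!/3! = 1/6
(j±m)!: 0!×1!×2!×0!×1!×0! = 2
prefactor² = (2J+1)×Δ×N² = 2/3
  k=1: −1/(1!×0!×0!×1!×0!×0!) = -1
Σ = -1  ⇒  CG² = 2/3×(-1)² = 2/3
CG = −√(2/3) = -0.816497

−√(2/3) ≈ -0.816497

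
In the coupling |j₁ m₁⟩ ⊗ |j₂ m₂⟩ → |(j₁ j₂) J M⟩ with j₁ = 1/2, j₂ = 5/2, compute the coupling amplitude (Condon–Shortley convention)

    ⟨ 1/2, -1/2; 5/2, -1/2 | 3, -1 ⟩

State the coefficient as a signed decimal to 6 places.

+√(2/3) = +0.816497

√[7·0!1!5!/7! · 0!1!2!3!2!4!] = √(96)
  +(−1)^0/∏(0,0,1,2,0,3)! = 1/12  (running 1/12)
⟨..|..⟩ = √(96)·(1/12) = +0.816497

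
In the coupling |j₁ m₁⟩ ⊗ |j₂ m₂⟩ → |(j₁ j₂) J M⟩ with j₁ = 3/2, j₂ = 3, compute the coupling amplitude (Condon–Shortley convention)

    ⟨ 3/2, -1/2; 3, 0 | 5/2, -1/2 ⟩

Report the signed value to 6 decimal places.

triangle: 2!×1!×4!/8! = 48/40320
(j±m)!: 1!×2!×3!×3!×2!×3! = 864
prefactor² = (2J+1)×Δ×N² = 216/35
  k=1: −1/(1!×1!×1!×2!×0!×2!) = -1/4
  k=2: +1/(2!×0!×0!×1!×1!×3!) = 1/12
Σ = -1/6  ⇒  CG² = 216/35×(-1/6)² = 6/35
CG = −√(6/35) = -0.414039

-0.414039  (= −√(6/35))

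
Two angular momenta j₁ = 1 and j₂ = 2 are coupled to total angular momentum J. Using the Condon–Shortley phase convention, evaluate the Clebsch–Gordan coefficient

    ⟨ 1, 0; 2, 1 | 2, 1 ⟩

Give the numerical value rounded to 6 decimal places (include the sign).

−√(1/6) ≈ -0.408248

triangle: 1!*1!*3!/6! = 6/720
(j±m)!: 1!*1!*3!*1!*3!*1! = 36
prefactor² = (2J+1)*Δ*N² = 3/2
  k=0: +1/(0!*1!*1!*3!*0!*0!) = 1/6
  k=1: −1/(1!*0!*0!*2!*1!*1!) = -1/2
Σ = -1/3  ⇒  CG² = 3/2*(-1/3)² = 1/6
CG = −√(1/6) = -0.408248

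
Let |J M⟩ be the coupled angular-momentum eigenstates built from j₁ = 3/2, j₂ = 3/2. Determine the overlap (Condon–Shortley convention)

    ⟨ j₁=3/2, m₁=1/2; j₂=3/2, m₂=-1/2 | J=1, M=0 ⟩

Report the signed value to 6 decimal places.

j₁+j₂−J=2  J+j₁−j₂=1  J−j₁+j₂=1  j₁+j₂+J+1=5
(j₁±m₁, j₂±m₂, J±M) = (2,1,1,2,1,1)
P² = 1/5
sum k=0..1:
  [0] +1/2 = 1/2
  [1] −1/1 = -1
S = -1/2
C² = P²·S² = 1/20 ; C = -0.223607

−√(1/20) = -0.223607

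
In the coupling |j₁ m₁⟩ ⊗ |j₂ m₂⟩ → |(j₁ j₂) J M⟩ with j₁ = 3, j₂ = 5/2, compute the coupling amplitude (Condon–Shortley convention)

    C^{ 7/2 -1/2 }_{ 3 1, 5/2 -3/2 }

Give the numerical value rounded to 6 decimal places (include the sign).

+√(8/63) ≈ +0.356348

√[8·2!4!3!/10! · 4!2!1!4!3!4!] = √(18432/175)
  +(−1)^0/∏(0,2,2,1,2,2)! = 1/16  (running 1/16)
  +(−1)^1/∏(1,1,1,0,3,3)! = -1/36  (running 5/144)
⟨..|..⟩ = √(18432/175)·(5/144) = +0.356348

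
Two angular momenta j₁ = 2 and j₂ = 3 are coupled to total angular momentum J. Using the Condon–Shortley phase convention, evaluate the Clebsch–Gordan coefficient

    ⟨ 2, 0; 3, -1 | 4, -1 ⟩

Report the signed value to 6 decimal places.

+0.327327  (= +√(3/28))

triangle: 1!·3!·5!/10! = 720/3628800
(j±m)!: 2!·2!·2!·4!·3!·5! = 138240
prefactor² = (2J+1)·Δ·N² = 1728/7
  k=0: +1/(0!·1!·2!·2!·1!·3!) = 1/24
  k=1: −1/(1!·0!·1!·1!·2!·4!) = -1/48
Σ = 1/48  ⇒  CG² = 1728/7·1/48² = 3/28
CG = +√(3/28) = +0.327327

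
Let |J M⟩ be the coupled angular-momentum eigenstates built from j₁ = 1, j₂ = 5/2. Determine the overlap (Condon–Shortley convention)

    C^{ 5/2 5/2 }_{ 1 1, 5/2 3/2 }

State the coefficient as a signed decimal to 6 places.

triangle: 1!·1!·4!/7! = 24/5040
(j±m)!: 2!·0!·4!·1!·5!·0! = 5760
prefactor² = (2J+1)·Δ·N² = 1152/7
  k=0: +1/(0!·1!·0!·4!·1!·0!) = 1/24
Σ = 1/24  ⇒  CG² = 1152/7·1/24² = 2/7
CG = +√(2/7) = +0.534522

+√(2/7) = +0.534522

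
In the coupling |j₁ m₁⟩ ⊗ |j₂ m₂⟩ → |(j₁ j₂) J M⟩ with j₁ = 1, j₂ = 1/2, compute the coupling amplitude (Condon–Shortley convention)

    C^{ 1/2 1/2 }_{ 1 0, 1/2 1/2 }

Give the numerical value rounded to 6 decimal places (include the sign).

-0.577350  (= −√(1/3))

j₁+j₂−J=1  J+j₁−j₂=1  J−j₁+j₂=0  j₁+j₂+J+1=3
(j₁±m₁, j₂±m₂, J±M) = (1,1,1,0,1,0)
P² = 1/3
sum k=1..1:
  [1] −1/1 = -1
S = -1
C² = P²·S² = 1/3 ; C = -0.577350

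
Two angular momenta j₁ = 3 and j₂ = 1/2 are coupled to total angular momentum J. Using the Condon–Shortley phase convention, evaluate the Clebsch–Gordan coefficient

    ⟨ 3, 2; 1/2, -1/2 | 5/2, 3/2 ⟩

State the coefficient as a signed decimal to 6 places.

+√(5/7) = +0.845154

j₁+j₂−J=1  J+j₁−j₂=5  J−j₁+j₂=0  j₁+j₂+J+1=7
(j₁±m₁, j₂±m₂, J±M) = (5,1,0,1,4,1)
P² = 2880/7
sum k=0..0:
  [0] +1/24 = 1/24
S = 1/24
C² = P²·S² = 5/7 ; C = +0.845154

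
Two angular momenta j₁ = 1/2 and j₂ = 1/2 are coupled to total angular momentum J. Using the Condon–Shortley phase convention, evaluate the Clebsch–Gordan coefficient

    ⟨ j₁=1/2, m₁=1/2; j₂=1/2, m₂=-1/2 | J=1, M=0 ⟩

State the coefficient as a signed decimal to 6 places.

√[3·0!1!1!/3! · 1!0!0!1!1!1!] = √(1/2)
  +(−1)^0/∏(0,0,0,0,1,1)! = 1  (running 1)
⟨..|..⟩ = √(1/2)·(1) = +0.707107

+√(1/2) = +0.707107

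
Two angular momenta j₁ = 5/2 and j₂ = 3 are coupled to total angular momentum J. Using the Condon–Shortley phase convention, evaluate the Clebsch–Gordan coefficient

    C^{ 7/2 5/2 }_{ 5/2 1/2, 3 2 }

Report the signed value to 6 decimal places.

−√(2/63) ≈ -0.178174

√[8·2!3!4!/10! · 3!2!5!1!6!1!] = √(4608/7)
  +(−1)^1/∏(1,1,1,4,2,0)! = -1/48  (running -1/48)
  +(−1)^2/∏(2,0,0,3,3,1)! = 1/72  (running -1/144)
⟨..|..⟩ = √(4608/7)·(-1/144) = -0.178174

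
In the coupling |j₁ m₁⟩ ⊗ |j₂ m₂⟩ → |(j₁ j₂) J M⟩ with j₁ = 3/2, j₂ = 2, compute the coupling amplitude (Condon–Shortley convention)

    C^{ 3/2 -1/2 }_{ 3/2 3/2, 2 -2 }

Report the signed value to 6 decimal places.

j₁+j₂−J=2  J+j₁−j₂=1  J−j₁+j₂=2  j₁+j₂+J+1=6
(j₁±m₁, j₂±m₂, J±M) = (3,0,0,4,1,2)
P² = 32/5
sum k=0..0:
  [0] +1/4 = 1/4
S = 1/4
C² = P²·S² = 2/5 ; C = +0.632456

+0.632456  (= +√(2/5))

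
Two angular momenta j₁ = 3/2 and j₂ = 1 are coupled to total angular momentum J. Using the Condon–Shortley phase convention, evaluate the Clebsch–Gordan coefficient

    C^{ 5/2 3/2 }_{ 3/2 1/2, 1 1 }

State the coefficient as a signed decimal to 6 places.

triangle: 0!×3!×2!/6! = 12/720
(j±m)!: 2!×1!×2!×0!×4!×1! = 96
prefactor² = (2J+1)×Δ×N² = 48/5
  k=0: +1/(0!×0!×1!×2!×2!×0!) = 1/4
Σ = 1/4  ⇒  CG² = 48/5×1/4² = 3/5
CG = +√(3/5) = +0.774597

+0.774597  (= +√(3/5))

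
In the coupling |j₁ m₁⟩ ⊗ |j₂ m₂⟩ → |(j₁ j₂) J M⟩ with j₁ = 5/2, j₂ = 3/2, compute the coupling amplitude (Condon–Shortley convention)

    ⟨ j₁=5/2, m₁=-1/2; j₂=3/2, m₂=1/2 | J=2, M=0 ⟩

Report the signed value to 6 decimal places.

triangle: 2!·3!·1!/7! = 12/5040
(j±m)!: 2!·3!·2!·1!·2!·2! = 96
prefactor² = (2J+1)·Δ·N² = 8/7
  k=1: −1/(1!·1!·2!·1!·1!·0!) = -1/2
  k=2: +1/(2!·0!·1!·0!·2!·1!) = 1/4
Σ = -1/4  ⇒  CG² = 8/7·(-1/4)² = 1/14
CG = −√(1/14) = -0.267261

-0.267261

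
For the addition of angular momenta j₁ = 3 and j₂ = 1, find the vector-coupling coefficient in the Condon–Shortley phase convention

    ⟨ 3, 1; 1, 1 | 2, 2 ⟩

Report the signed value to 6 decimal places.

+0.218218  (= +√(1/21))

triangle: 2!*4!*0!/7! = 48/5040
(j±m)!: 4!*2!*2!*0!*4!*0! = 2304
prefactor² = (2J+1)*Δ*N² = 768/7
  k=2: +1/(2!*0!*0!*0!*4!*0!) = 1/48
Σ = 1/48  ⇒  CG² = 768/7*1/48² = 1/21
CG = +√(1/21) = +0.218218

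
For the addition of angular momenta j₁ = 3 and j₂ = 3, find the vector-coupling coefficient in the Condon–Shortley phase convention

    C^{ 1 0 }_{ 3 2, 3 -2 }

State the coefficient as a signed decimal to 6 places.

−√(1/7) = -0.377964

√[3·5!1!1!/8! · 5!1!1!5!1!1!] = √(900/7)
  +(−1)^0/∏(0,5,1,1,0,0)! = 1/120  (running 1/120)
  +(−1)^1/∏(1,4,0,0,1,1)! = -1/24  (running -1/30)
⟨..|..⟩ = √(900/7)·(-1/30) = -0.377964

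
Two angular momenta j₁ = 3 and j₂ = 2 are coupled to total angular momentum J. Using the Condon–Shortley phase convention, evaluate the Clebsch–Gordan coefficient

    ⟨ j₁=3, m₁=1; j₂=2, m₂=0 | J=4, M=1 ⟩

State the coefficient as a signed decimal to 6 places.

+0.327327

j₁+j₂−J=1  J+j₁−j₂=5  J−j₁+j₂=3  j₁+j₂+J+1=10
(j₁±m₁, j₂±m₂, J±M) = (4,2,2,2,5,3)
P² = 1728/7
sum k=0..1:
  [0] +1/24 = 1/24
  [1] −1/48 = -1/48
S = 1/48
C² = P²·S² = 3/28 ; C = +0.327327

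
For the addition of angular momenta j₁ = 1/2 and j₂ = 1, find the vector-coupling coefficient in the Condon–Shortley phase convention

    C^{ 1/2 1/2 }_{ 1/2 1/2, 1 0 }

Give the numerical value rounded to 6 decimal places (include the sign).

+√(1/3) ≈ +0.577350

√[2·1!0!1!/3! · 1!0!1!1!1!0!] = √(1/3)
  +(−1)^0/∏(0,1,0,1,0,0)! = 1  (running 1)
⟨..|..⟩ = √(1/3)·(1) = +0.577350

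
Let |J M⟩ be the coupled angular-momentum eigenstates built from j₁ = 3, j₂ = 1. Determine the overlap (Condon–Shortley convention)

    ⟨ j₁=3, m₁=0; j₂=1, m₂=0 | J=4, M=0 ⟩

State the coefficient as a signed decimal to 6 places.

j₁+j₂−J=0  J+j₁−j₂=6  J−j₁+j₂=2  j₁+j₂+J+1=9
(j₁±m₁, j₂±m₂, J±M) = (3,3,1,1,4,4)
P² = 5184/7
sum k=0..0:
  [0] +1/36 = 1/36
S = 1/36
C² = P²·S² = 4/7 ; C = +0.755929

+√(4/7) ≈ +0.755929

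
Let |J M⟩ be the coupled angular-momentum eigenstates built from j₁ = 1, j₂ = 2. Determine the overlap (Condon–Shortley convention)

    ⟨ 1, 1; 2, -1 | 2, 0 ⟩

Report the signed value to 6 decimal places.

+0.707107  (= +√(1/2))

j₁+j₂−J=1  J+j₁−j₂=1  J−j₁+j₂=3  j₁+j₂+J+1=6
(j₁±m₁, j₂±m₂, J±M) = (2,0,1,3,2,2)
P² = 2
sum k=0..0:
  [0] +1/2 = 1/2
S = 1/2
C² = P²·S² = 1/2 ; C = +0.707107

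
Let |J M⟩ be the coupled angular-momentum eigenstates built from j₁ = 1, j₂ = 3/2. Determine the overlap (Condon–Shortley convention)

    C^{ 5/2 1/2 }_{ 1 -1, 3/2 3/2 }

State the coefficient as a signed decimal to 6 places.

+0.316228

j₁+j₂−J=0  J+j₁−j₂=2  J−j₁+j₂=3  j₁+j₂+J+1=6
(j₁±m₁, j₂±m₂, J±M) = (0,2,3,0,3,2)
P² = 72/5
sum k=0..0:
  [0] +1/12 = 1/12
S = 1/12
C² = P²·S² = 1/10 ; C = +0.316228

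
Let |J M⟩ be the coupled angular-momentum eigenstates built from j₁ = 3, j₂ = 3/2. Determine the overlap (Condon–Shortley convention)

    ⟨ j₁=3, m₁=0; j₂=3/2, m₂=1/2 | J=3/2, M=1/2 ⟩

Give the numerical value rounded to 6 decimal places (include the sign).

√[4·3!3!0!/7! · 3!3!2!1!2!1!] = √(144/35)
  +(−1)^2/∏(2,1,1,0,2,0)! = 1/4  (running 1/4)
⟨..|..⟩ = √(144/35)·(1/4) = +0.507093

+√(9/35) = +0.507093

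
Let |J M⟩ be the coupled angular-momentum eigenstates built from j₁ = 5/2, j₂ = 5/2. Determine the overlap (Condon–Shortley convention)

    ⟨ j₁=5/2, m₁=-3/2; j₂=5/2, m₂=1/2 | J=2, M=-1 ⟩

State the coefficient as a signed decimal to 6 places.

triangle: 3!×2!×2!/8! = 24/40320
(j±m)!: 1!×4!×3!×2!×1!×3! = 1728
prefactor² = (2J+1)×Δ×N² = 36/7
  k=2: +1/(2!×1!×2!×1!×0!×1!) = 1/4
  k=3: −1/(3!×0!×1!×0!×1!×2!) = -1/12
Σ = 1/6  ⇒  CG² = 36/7×1/6² = 1/7
CG = +√(1/7) = +0.377964

+0.377964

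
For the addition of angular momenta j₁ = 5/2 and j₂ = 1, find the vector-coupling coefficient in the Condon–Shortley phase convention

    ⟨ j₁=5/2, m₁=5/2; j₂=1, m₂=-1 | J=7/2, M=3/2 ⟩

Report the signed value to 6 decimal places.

+√(1/21) ≈ +0.218218

triangle: 0!·5!·2!/8! = 240/40320
(j±m)!: 5!·0!·0!·2!·5!·2! = 57600
prefactor² = (2J+1)·Δ·N² = 19200/7
  k=0: +1/(0!·0!·0!·0!·5!·2!) = 1/240
Σ = 1/240  ⇒  CG² = 19200/7·1/240² = 1/21
CG = +√(1/21) = +0.218218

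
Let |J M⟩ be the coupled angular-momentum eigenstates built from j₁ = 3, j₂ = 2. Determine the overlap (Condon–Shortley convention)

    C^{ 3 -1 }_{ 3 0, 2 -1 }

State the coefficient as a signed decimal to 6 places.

-0.182574  (= −√(1/30))

j₁+j₂−J=2  J+j₁−j₂=4  J−j₁+j₂=2  j₁+j₂+J+1=9
(j₁±m₁, j₂±m₂, J±M) = (3,3,1,3,2,4)
P² = 96/5
sum k=0..1:
  [0] +1/12 = 1/12
  [1] −1/8 = -1/8
S = -1/24
C² = P²·S² = 1/30 ; C = -0.182574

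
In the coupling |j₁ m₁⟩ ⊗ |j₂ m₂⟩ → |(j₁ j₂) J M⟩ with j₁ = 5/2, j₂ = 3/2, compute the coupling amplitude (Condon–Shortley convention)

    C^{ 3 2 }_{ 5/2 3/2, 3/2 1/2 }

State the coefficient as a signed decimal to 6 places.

triangle: 1!·4!·2!/8! = 48/40320
(j±m)!: 4!·1!·2!·1!·5!·1! = 5760
prefactor² = (2J+1)·Δ·N² = 48
  k=0: +1/(0!·1!·1!·2!·3!·0!) = 1/12
  k=1: −1/(1!·0!·0!·1!·4!·1!) = -1/24
Σ = 1/24  ⇒  CG² = 48·1/24² = 1/12
CG = +√(1/12) = +0.288675

+√(1/12) = +0.288675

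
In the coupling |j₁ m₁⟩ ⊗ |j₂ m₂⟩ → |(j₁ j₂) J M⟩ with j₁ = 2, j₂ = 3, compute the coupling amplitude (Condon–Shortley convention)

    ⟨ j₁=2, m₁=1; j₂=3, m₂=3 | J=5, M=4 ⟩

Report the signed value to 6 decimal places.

triangle: 0!×4!×6!/11! = 17280/39916800
(j±m)!: 3!×1!×6!×0!×9!×1! = 1567641600
prefactor² = (2J+1)×Δ×N² = 7464960
  k=0: +1/(0!×0!×1!×6!×3!×0!) = 1/4320
Σ = 1/4320  ⇒  CG² = 7464960×1/4320² = 2/5
CG = +√(2/5) = +0.632456

+√(2/5) ≈ +0.632456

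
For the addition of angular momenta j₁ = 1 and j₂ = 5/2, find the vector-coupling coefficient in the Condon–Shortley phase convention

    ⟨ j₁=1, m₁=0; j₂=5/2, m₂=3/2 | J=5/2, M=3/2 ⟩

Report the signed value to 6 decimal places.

triangle: 1!*1!*4!/7! = 24/5040
(j±m)!: 1!*1!*4!*1!*4!*1! = 576
prefactor² = (2J+1)*Δ*N² = 576/35
  k=0: +1/(0!*1!*1!*4!*0!*0!) = 1/24
  k=1: −1/(1!*0!*0!*3!*1!*1!) = -1/6
Σ = -1/8  ⇒  CG² = 576/35*(-1/8)² = 9/35
CG = −√(9/35) = -0.507093

−√(9/35) ≈ -0.507093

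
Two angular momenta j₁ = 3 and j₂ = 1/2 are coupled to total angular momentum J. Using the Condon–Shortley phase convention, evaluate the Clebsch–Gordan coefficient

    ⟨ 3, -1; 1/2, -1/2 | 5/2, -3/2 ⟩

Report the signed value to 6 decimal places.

+√(2/7) ≈ +0.534522

√[6·1!5!0!/7! · 2!4!0!1!1!4!] = √(1152/7)
  +(−1)^0/∏(0,1,4,0,1,0)! = 1/24  (running 1/24)
⟨..|..⟩ = √(1152/7)·(1/24) = +0.534522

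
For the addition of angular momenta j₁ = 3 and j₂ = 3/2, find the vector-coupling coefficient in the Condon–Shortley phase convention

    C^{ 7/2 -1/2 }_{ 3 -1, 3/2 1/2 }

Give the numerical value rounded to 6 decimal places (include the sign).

triangle: 1!×5!×2!/9! = 240/362880
(j±m)!: 2!×4!×2!×1!×3!×4! = 13824
prefactor² = (2J+1)×Δ×N² = 512/7
  k=0: +1/(0!×1!×4!×2!×1!×0!) = 1/48
  k=1: −1/(1!×0!×3!×1!×2!×1!) = -1/12
Σ = -1/16  ⇒  CG² = 512/7×(-1/16)² = 2/7
CG = −√(2/7) = -0.534522

−√(2/7) ≈ -0.534522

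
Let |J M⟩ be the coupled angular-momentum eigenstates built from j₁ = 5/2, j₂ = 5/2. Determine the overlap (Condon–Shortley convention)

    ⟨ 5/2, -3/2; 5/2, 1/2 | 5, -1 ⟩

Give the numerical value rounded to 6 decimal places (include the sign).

triangle: 0!*5!*5!/11! = 14400/39916800
(j±m)!: 1!*4!*3!*2!*4!*6! = 4976640
prefactor² = (2J+1)*Δ*N² = 138240/7
  k=0: +1/(0!*0!*4!*3!*1!*2!) = 1/288
Σ = 1/288  ⇒  CG² = 138240/7*1/288² = 5/21
CG = +√(5/21) = +0.487950

+√(5/21) ≈ +0.487950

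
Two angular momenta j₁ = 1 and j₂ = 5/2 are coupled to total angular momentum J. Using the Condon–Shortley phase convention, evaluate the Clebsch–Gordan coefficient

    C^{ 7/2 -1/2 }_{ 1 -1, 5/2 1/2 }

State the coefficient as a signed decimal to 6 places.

+√(2/7) ≈ +0.534522

j₁+j₂−J=0  J+j₁−j₂=2  J−j₁+j₂=5  j₁+j₂+J+1=8
(j₁±m₁, j₂±m₂, J±M) = (0,2,3,2,3,4)
P² = 1152/7
sum k=0..0:
  [0] +1/24 = 1/24
S = 1/24
C² = P²·S² = 2/7 ; C = +0.534522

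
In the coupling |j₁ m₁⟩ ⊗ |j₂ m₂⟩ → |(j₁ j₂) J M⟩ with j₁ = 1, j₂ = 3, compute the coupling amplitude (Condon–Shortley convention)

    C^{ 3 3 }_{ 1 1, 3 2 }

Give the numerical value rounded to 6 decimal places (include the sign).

√[7·1!1!5!/8! · 2!0!5!1!6!0!] = √(3600)
  +(−1)^0/∏(0,1,0,5,1,0)! = 1/120  (running 1/120)
⟨..|..⟩ = √(3600)·(1/120) = +0.500000

+0.500000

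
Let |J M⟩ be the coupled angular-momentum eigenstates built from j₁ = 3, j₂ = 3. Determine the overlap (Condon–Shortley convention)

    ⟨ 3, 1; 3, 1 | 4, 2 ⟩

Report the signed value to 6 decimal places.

√[9·2!4!4!/11! · 4!2!4!2!6!2!] = √(331776/385)
  +(−1)^0/∏(0,2,2,4,2,0)! = 1/192  (running 1/192)
  +(−1)^1/∏(1,1,1,3,3,1)! = -1/36  (running -13/576)
  +(−1)^2/∏(2,0,0,2,4,2)! = 1/192  (running -5/288)
⟨..|..⟩ = √(331776/385)·(-5/288) = -0.509647

-0.509647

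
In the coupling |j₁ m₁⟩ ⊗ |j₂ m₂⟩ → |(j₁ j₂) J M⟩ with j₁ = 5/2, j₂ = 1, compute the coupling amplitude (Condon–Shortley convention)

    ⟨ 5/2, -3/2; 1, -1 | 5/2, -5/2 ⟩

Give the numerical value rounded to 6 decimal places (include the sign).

+0.534522  (= +√(2/7))

triangle: 1!*4!*1!/7! = 24/5040
(j±m)!: 1!*4!*0!*2!*0!*5! = 5760
prefactor² = (2J+1)*Δ*N² = 1152/7
  k=0: +1/(0!*1!*4!*0!*0!*1!) = 1/24
Σ = 1/24  ⇒  CG² = 1152/7*1/24² = 2/7
CG = +√(2/7) = +0.534522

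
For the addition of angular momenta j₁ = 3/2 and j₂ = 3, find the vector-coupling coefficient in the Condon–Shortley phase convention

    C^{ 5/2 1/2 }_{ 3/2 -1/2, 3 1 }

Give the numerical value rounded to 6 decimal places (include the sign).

j₁+j₂−J=2  J+j₁−j₂=1  J−j₁+j₂=4  j₁+j₂+J+1=8
(j₁±m₁, j₂±m₂, J±M) = (1,2,4,2,3,2)
P² = 288/35
sum k=1..2:
  [1] −1/6 = -1/6
  [2] +1/8 = 1/8
S = -1/24
C² = P²·S² = 1/70 ; C = -0.119523

−√(1/70) = -0.119523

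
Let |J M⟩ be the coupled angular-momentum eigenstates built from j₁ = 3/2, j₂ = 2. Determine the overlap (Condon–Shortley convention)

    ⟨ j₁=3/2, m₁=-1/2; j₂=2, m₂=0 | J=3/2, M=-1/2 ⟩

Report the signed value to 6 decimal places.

triangle: 2!*1!*2!/6! = 4/720
(j±m)!: 1!*2!*2!*2!*1!*2! = 16
prefactor² = (2J+1)*Δ*N² = 16/45
  k=1: −1/(1!*1!*1!*1!*0!*1!) = -1
  k=2: +1/(2!*0!*0!*0!*1!*2!) = 1/4
Σ = -3/4  ⇒  CG² = 16/45*(-3/4)² = 1/5
CG = −√(1/5) = -0.447214

−√(1/5) = -0.447214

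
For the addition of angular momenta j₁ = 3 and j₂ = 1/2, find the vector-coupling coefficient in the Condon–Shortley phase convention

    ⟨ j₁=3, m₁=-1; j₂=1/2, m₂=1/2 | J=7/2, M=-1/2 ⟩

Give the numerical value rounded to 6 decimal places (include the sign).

+√(3/7) ≈ +0.654654

triangle: 0!×6!×1!/8! = 720/40320
(j±m)!: 2!×4!×1!×0!×3!×4! = 6912
prefactor² = (2J+1)×Δ×N² = 6912/7
  k=0: +1/(0!×0!×4!×1!×2!×0!) = 1/48
Σ = 1/48  ⇒  CG² = 6912/7×1/48² = 3/7
CG = +√(3/7) = +0.654654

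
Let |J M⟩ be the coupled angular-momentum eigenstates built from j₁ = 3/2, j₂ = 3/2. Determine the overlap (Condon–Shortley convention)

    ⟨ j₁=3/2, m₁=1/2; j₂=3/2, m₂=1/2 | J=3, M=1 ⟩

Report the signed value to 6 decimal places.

triangle: 0!*3!*3!/7! = 36/5040
(j±m)!: 2!*1!*2!*1!*4!*2! = 192
prefactor² = (2J+1)*Δ*N² = 48/5
  k=0: +1/(0!*0!*1!*2!*2!*1!) = 1/4
Σ = 1/4  ⇒  CG² = 48/5*1/4² = 3/5
CG = +√(3/5) = +0.774597

+0.774597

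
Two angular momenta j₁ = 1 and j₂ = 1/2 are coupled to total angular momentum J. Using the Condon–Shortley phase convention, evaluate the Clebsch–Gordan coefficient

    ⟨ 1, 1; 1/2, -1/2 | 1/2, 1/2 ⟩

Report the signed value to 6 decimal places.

+√(2/3) ≈ +0.816497

j₁+j₂−J=1  J+j₁−j₂=1  J−j₁+j₂=0  j₁+j₂+J+1=3
(j₁±m₁, j₂±m₂, J±M) = (2,0,0,1,1,0)
P² = 2/3
sum k=0..0:
  [0] +1/1 = 1
S = 1
C² = P²·S² = 2/3 ; C = +0.816497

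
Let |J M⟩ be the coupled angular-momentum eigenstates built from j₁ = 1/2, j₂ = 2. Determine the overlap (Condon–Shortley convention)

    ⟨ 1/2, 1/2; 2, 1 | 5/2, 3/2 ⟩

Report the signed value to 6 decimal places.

triangle: 0!×1!×4!/6! = 24/720
(j±m)!: 1!×0!×3!×1!×4!×1! = 144
prefactor² = (2J+1)×Δ×N² = 144/5
  k=0: +1/(0!×0!×0!×3!×1!×1!) = 1/6
Σ = 1/6  ⇒  CG² = 144/5×1/6² = 4/5
CG = +√(4/5) = +0.894427

+0.894427  (= +√(4/5))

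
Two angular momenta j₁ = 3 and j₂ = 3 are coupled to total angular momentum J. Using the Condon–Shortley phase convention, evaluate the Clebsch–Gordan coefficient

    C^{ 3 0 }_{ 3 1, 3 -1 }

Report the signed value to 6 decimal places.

-0.408248

j₁+j₂−J=3  J+j₁−j₂=3  J−j₁+j₂=3  j₁+j₂+J+1=10
(j₁±m₁, j₂±m₂, J±M) = (4,2,2,4,3,3)
P² = 864/25
sum k=0..2:
  [0] +1/24 = 1/24
  [1] −1/8 = -1/8
  [2] +1/72 = 1/72
S = -5/72
C² = P²·S² = 1/6 ; C = -0.408248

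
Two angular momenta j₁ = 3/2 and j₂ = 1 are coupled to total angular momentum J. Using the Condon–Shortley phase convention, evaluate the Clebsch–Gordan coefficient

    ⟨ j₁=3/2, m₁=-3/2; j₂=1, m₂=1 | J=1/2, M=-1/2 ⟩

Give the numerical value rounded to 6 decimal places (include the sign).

+0.707107

√[2·2!1!0!/4! · 0!3!2!0!0!1!] = √(2)
  +(−1)^2/∏(2,0,1,0,0,0)! = 1/2  (running 1/2)
⟨..|..⟩ = √(2)·(1/2) = +0.707107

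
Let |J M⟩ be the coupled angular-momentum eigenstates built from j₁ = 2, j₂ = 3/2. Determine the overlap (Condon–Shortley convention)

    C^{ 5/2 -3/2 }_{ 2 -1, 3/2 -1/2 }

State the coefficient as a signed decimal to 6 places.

j₁+j₂−J=1  J+j₁−j₂=3  J−j₁+j₂=2  j₁+j₂+J+1=7
(j₁±m₁, j₂±m₂, J±M) = (1,3,1,2,1,4)
P² = 144/35
sum k=0..1:
  [0] +1/6 = 1/6
  [1] −1/4 = -1/4
S = -1/12
C² = P²·S² = 1/35 ; C = -0.169031

−√(1/35) ≈ -0.169031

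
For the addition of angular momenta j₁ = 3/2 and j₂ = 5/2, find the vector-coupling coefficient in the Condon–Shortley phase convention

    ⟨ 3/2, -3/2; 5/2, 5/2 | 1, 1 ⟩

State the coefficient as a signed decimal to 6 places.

−√(1/2) = -0.707107

triangle: 3!×0!×2!/6! = 12/720
(j±m)!: 0!×3!×5!×0!×2!×0! = 1440
prefactor² = (2J+1)×Δ×N² = 72
  k=3: −1/(3!×0!×0!×2!×0!×0!) = -1/12
Σ = -1/12  ⇒  CG² = 72×(-1/12)² = 1/2
CG = −√(1/2) = -0.707107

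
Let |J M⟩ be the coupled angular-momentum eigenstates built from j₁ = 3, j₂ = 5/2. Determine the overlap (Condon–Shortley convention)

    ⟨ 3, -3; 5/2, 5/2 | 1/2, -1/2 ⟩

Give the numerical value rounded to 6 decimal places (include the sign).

j₁+j₂−J=5  J+j₁−j₂=1  J−j₁+j₂=0  j₁+j₂+J+1=7
(j₁±m₁, j₂±m₂, J±M) = (0,6,5,0,0,1)
P² = 28800/7
sum k=5..5:
  [5] −1/120 = -1/120
S = -1/120
C² = P²·S² = 2/7 ; C = -0.534522

-0.534522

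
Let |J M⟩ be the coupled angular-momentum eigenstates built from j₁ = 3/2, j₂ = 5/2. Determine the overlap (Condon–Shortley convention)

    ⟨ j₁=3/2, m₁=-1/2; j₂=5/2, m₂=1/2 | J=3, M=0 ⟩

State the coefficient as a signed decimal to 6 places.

triangle: 1!*2!*4!/8! = 48/40320
(j±m)!: 1!*2!*3!*2!*3!*3! = 864
prefactor² = (2J+1)*Δ*N² = 36/5
  k=0: +1/(0!*1!*2!*3!*0!*1!) = 1/12
  k=1: −1/(1!*0!*1!*2!*1!*2!) = -1/4
Σ = -1/6  ⇒  CG² = 36/5*(-1/6)² = 1/5
CG = −√(1/5) = -0.447214

-0.447214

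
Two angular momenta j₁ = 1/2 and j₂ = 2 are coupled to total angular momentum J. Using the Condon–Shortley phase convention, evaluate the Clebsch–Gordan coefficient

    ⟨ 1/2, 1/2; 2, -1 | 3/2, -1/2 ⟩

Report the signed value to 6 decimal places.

√[4·1!0!3!/5! · 1!0!1!3!1!2!] = √(12/5)
  +(−1)^0/∏(0,1,0,1,0,2)! = 1/2  (running 1/2)
⟨..|..⟩ = √(12/5)·(1/2) = +0.774597

+√(3/5) = +0.774597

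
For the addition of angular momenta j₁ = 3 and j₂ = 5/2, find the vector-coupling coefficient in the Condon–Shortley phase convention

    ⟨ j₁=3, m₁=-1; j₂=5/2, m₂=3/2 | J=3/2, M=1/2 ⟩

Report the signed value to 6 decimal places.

−√(7/30) ≈ -0.483046

triangle: 4!*2!*1!/8! = 48/40320
(j±m)!: 2!*4!*4!*1!*2!*1! = 2304
prefactor² = (2J+1)*Δ*N² = 384/35
  k=3: −1/(3!*1!*1!*1!*1!*0!) = -1/6
  k=4: +1/(4!*0!*0!*0!*2!*1!) = 1/48
Σ = -7/48  ⇒  CG² = 384/35*(-7/48)² = 7/30
CG = −√(7/30) = -0.483046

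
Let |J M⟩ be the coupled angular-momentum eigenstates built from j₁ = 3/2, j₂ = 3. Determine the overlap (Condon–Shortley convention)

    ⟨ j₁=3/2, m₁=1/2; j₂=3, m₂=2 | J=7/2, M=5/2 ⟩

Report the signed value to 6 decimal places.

-0.377964  (= −√(1/7))

triangle: 1!*2!*5!/9! = 240/362880
(j±m)!: 2!*1!*5!*1!*6!*1! = 172800
prefactor² = (2J+1)*Δ*N² = 6400/7
  k=0: +1/(0!*1!*1!*5!*1!*0!) = 1/120
  k=1: −1/(1!*0!*0!*4!*2!*1!) = -1/48
Σ = -1/80  ⇒  CG² = 6400/7*(-1/80)² = 1/7
CG = −√(1/7) = -0.377964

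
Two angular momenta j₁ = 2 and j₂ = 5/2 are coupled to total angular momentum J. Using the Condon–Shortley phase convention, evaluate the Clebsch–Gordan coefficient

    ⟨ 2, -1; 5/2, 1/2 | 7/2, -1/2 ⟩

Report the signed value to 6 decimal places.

−√(14/45) = -0.557773

√[8·1!3!4!/9! · 1!3!3!2!3!4!] = √(1152/35)
  +(−1)^0/∏(0,1,3,3,0,1)! = 1/36  (running 1/36)
  +(−1)^1/∏(1,0,2,2,1,2)! = -1/8  (running -7/72)
⟨..|..⟩ = √(1152/35)·(-7/72) = -0.557773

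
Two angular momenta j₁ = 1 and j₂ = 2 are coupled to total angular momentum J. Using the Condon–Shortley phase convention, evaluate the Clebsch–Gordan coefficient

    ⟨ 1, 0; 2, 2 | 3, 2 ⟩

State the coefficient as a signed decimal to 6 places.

triangle: 0!·2!·4!/7! = 48/5040
(j±m)!: 1!·1!·4!·0!·5!·1! = 2880
prefactor² = (2J+1)·Δ·N² = 192
  k=0: +1/(0!·0!·1!·4!·1!·0!) = 1/24
Σ = 1/24  ⇒  CG² = 192·1/24² = 1/3
CG = +√(1/3) = +0.577350

+0.577350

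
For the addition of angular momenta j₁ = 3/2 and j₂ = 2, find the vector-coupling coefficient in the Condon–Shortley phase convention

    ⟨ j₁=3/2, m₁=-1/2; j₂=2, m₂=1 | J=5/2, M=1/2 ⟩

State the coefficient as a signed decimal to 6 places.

-0.597614  (= −√(5/14))

triangle: 1!*2!*3!/7! = 12/5040
(j±m)!: 1!*2!*3!*1!*3!*2! = 144
prefactor² = (2J+1)*Δ*N² = 72/35
  k=0: +1/(0!*1!*2!*3!*0!*0!) = 1/12
  k=1: −1/(1!*0!*1!*2!*1!*1!) = -1/2
Σ = -5/12  ⇒  CG² = 72/35*(-5/12)² = 5/14
CG = −√(5/14) = -0.597614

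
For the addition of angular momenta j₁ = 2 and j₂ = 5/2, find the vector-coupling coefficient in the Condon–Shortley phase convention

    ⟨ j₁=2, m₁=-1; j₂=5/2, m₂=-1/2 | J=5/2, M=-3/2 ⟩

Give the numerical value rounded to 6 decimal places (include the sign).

triangle: 2!×2!×3!/8! = 24/40320
(j±m)!: 1!×3!×2!×3!×1!×4! = 1728
prefactor² = (2J+1)×Δ×N² = 216/35
  k=1: −1/(1!×1!×2!×1!×0!×2!) = -1/4
  k=2: +1/(2!×0!×1!×0!×1!×3!) = 1/12
Σ = -1/6  ⇒  CG² = 216/35×(-1/6)² = 6/35
CG = −√(6/35) = -0.414039

-0.414039  (= −√(6/35))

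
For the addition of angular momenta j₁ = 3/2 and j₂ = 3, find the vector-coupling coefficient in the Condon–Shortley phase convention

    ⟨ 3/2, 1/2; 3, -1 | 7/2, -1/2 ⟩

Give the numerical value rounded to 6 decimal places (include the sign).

+0.534522  (= +√(2/7))

j₁+j₂−J=1  J+j₁−j₂=2  J−j₁+j₂=5  j₁+j₂+J+1=9
(j₁±m₁, j₂±m₂, J±M) = (2,1,2,4,3,4)
P² = 512/7
sum k=0..1:
  [0] +1/12 = 1/12
  [1] −1/48 = -1/48
S = 1/16
C² = P²·S² = 2/7 ; C = +0.534522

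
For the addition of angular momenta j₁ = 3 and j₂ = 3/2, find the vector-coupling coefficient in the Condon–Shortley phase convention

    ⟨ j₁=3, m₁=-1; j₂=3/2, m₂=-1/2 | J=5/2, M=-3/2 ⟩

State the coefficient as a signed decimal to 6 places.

-0.591608

√[6·2!4!1!/8! · 2!4!1!2!1!4!] = √(576/35)
  +(−1)^0/∏(0,2,4,1,0,0)! = 1/48  (running 1/48)
  +(−1)^1/∏(1,1,3,0,1,1)! = -1/6  (running -7/48)
⟨..|..⟩ = √(576/35)·(-7/48) = -0.591608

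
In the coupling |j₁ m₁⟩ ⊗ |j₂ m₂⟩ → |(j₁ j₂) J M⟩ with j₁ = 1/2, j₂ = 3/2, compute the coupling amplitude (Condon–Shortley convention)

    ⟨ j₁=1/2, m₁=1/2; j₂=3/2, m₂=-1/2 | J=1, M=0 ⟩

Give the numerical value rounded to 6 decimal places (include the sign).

j₁+j₂−J=1  J+j₁−j₂=0  J−j₁+j₂=2  j₁+j₂+J+1=4
(j₁±m₁, j₂±m₂, J±M) = (1,0,1,2,1,1)
P² = 1/2
sum k=0..0:
  [0] +1/1 = 1
S = 1
C² = P²·S² = 1/2 ; C = +0.707107

+0.707107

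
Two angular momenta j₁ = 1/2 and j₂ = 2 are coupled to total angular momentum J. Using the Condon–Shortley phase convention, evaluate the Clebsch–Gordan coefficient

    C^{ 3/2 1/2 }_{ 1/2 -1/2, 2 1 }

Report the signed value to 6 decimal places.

triangle: 1!×0!×3!/5! = 6/120
(j±m)!: 0!×1!×3!×1!×2!×1! = 12
prefactor² = (2J+1)×Δ×N² = 12/5
  k=1: −1/(1!×0!×0!×2!×0!×1!) = -1/2
Σ = -1/2  ⇒  CG² = 12/5×(-1/2)² = 3/5
CG = −√(3/5) = -0.774597

-0.774597  (= −√(3/5))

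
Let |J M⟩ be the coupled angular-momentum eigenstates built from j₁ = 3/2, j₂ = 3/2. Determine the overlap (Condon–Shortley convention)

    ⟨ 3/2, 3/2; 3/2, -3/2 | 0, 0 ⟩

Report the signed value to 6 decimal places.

j₁+j₂−J=3  J+j₁−j₂=0  J−j₁+j₂=0  j₁+j₂+J+1=4
(j₁±m₁, j₂±m₂, J±M) = (3,0,0,3,0,0)
P² = 9
sum k=0..0:
  [0] +1/6 = 1/6
S = 1/6
C² = P²·S² = 1/4 ; C = +0.500000

+√(1/4) = +0.500000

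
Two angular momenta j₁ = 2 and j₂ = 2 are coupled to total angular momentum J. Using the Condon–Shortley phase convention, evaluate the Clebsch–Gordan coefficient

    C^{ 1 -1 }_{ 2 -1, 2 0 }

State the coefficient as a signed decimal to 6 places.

triangle: 3!×1!×1!/6! = 6/720
(j±m)!: 1!×3!×2!×2!×0!×2! = 48
prefactor² = (2J+1)×Δ×N² = 6/5
  k=2: +1/(2!×1!×1!×0!×0!×1!) = 1/2
Σ = 1/2  ⇒  CG² = 6/5×1/2² = 3/10
CG = +√(3/10) = +0.547723

+0.547723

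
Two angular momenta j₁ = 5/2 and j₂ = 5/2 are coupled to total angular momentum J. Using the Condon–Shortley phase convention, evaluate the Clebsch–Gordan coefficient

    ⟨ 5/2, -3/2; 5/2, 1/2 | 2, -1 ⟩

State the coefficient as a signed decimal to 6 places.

triangle: 3!×2!×2!/8! = 24/40320
(j±m)!: 1!×4!×3!×2!×1!×3! = 1728
prefactor² = (2J+1)×Δ×N² = 36/7
  k=2: +1/(2!×1!×2!×1!×0!×1!) = 1/4
  k=3: −1/(3!×0!×1!×0!×1!×2!) = -1/12
Σ = 1/6  ⇒  CG² = 36/7×1/6² = 1/7
CG = +√(1/7) = +0.377964

+√(1/7) ≈ +0.377964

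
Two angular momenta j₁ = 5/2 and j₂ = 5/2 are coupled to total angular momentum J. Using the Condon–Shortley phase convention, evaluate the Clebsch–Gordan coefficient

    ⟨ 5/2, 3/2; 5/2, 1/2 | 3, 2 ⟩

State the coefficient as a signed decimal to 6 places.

√[7·2!3!3!/9! · 4!1!3!2!5!1!] = √(48)
  +(−1)^0/∏(0,2,1,3,2,0)! = 1/24  (running 1/24)
  +(−1)^1/∏(1,1,0,2,3,1)! = -1/12  (running -1/24)
⟨..|..⟩ = √(48)·(-1/24) = -0.288675

−√(1/12) ≈ -0.288675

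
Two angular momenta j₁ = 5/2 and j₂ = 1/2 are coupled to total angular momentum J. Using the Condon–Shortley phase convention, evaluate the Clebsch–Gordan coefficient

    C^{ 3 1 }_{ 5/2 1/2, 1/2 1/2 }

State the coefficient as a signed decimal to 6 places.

+0.816497

j₁+j₂−J=0  J+j₁−j₂=5  J−j₁+j₂=1  j₁+j₂+J+1=7
(j₁±m₁, j₂±m₂, J±M) = (3,2,1,0,4,2)
P² = 96
sum k=0..0:
  [0] +1/12 = 1/12
S = 1/12
C² = P²·S² = 2/3 ; C = +0.816497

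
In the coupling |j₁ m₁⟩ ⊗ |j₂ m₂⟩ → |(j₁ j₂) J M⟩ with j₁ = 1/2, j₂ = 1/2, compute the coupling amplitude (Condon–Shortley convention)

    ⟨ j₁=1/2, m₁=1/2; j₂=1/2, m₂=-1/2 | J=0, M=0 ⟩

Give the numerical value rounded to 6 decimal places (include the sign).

+0.707107  (= +√(1/2))

triangle: 1!·0!·0!/2! = 1/2
(j±m)!: 1!·0!·0!·1!·0!·0! = 1
prefactor² = (2J+1)·Δ·N² = 1/2
  k=0: +1/(0!·1!·0!·0!·0!·0!) = 1
Σ = 1  ⇒  CG² = 1/2·1² = 1/2
CG = +√(1/2) = +0.707107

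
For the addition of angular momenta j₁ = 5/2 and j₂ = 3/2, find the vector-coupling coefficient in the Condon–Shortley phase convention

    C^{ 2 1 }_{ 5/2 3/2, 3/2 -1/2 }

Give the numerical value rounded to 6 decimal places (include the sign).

triangle: 2!*3!*1!/7! = 12/5040
(j±m)!: 4!*1!*1!*2!*3!*1! = 288
prefactor² = (2J+1)*Δ*N² = 24/7
  k=0: +1/(0!*2!*1!*1!*2!*0!) = 1/4
  k=1: −1/(1!*1!*0!*0!*3!*1!) = -1/6
Σ = 1/12  ⇒  CG² = 24/7*1/12² = 1/42
CG = +√(1/42) = +0.154303

+√(1/42) ≈ +0.154303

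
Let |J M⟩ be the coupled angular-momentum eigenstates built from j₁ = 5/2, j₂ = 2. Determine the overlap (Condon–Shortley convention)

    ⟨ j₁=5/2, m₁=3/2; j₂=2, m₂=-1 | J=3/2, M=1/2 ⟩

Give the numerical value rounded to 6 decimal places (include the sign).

triangle: 3!·2!·1!/7! = 12/5040
(j±m)!: 4!·1!·1!·3!·2!·1! = 288
prefactor² = (2J+1)·Δ·N² = 96/35
  k=0: +1/(0!·3!·1!·1!·1!·0!) = 1/6
  k=1: −1/(1!·2!·0!·0!·2!·1!) = -1/4
Σ = -1/12  ⇒  CG² = 96/35·(-1/12)² = 2/105
CG = −√(2/105) = -0.138013

−√(2/105) = -0.138013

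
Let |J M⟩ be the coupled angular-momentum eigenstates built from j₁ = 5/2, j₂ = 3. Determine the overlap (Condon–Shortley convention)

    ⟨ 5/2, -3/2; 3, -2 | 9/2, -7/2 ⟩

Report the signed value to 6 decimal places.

j₁+j₂−J=1  J+j₁−j₂=4  J−j₁+j₂=5  j₁+j₂+J+1=11
(j₁±m₁, j₂±m₂, J±M) = (1,4,1,5,1,8)
P² = 921600/11
sum k=0..1:
  [0] +1/576 = 1/576
  [1] −1/720 = -1/720
S = 1/2880
C² = P²·S² = 1/99 ; C = +0.100504

+0.100504  (= +√(1/99))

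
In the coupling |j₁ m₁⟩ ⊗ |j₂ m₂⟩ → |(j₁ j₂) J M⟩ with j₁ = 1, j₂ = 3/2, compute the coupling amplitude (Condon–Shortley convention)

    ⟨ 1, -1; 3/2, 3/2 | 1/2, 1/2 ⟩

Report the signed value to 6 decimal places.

√[2·2!0!1!/4! · 0!2!3!0!1!0!] = √(2)
  +(−1)^2/∏(2,0,0,1,0,0)! = 1/2  (running 1/2)
⟨..|..⟩ = √(2)·(1/2) = +0.707107

+0.707107  (= +√(1/2))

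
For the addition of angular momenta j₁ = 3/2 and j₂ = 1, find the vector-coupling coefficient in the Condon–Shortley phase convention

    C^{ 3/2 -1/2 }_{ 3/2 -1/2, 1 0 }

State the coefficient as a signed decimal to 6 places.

√[4·1!2!1!/5! · 1!2!1!1!1!2!] = √(4/15)
  +(−1)^0/∏(0,1,2,1,0,0)! = 1/2  (running 1/2)
  +(−1)^1/∏(1,0,1,0,1,1)! = -1  (running -1/2)
⟨..|..⟩ = √(4/15)·(-1/2) = -0.258199

−√(1/15) = -0.258199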